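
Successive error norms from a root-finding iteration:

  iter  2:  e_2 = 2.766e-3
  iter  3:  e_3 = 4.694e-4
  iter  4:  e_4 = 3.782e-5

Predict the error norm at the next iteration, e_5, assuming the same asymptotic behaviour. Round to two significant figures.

1.1e-6

First estimate the order: p ≈ ln(e_4/e_3) / ln(e_3/e_2) = ln(3.782e-5/4.694e-4)/ln(4.694e-4/2.766e-3) = ln(0.0805709)/ln(0.169704) ≈ 1.4200.
Then e_5 ≈ e_4·(e_4/e_3)^p = 3.782e-5·(0.0805709)^1.4200 = 3.782e-5·0.0279752 ≈ 1.058e-06.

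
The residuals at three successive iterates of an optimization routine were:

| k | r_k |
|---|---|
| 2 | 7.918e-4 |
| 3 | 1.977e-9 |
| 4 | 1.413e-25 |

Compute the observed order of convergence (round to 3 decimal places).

p ≈ ln(r_4/r_3) / ln(r_3/r_2)
  = ln(1.413e-25/1.977e-9) / ln(1.977e-9/7.918e-4)
  = ln(7.14719e-17) / ln(2.49684e-06)
  = -37.177227 / -12.900485 ≈ 2.881847

2.882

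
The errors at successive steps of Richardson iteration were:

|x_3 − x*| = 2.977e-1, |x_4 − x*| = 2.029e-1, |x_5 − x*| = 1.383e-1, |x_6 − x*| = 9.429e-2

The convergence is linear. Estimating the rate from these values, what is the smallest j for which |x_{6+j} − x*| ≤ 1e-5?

Rate ρ ≈ |x_6 − x*|/|x_5 − x*| = 9.429e-2/1.383e-1 = 0.6818.
After j more steps, |x_{6+j} − x*| ≈ 9.429e-2·ρ^j; need ρ^j ≤ 1e-5/9.429e-2 = 0.000106056.
j ≥ ln(0.000106056)/ln(0.6818) = -9.1515/-0.38302 = 23.893.
So 24 more iterations are needed.

24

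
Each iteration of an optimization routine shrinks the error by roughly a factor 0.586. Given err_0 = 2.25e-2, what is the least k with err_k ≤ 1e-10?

After k steps, err_k ≈ 2.25e-2·0.586^k.
Need 0.586^k ≤ 1e-10/2.25e-2 = 4.44444e-09.
k ≥ ln(4.44444e-09)/ln(0.586) = -19.2316/-0.53444 = 35.985.
Smallest integer k = 36.

36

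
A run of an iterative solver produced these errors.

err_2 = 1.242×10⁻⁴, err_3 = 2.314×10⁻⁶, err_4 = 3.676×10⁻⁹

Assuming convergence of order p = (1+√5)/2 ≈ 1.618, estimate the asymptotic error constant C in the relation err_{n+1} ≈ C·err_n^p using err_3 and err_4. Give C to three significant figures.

4.83

C ≈ err_4 / err_3^1.618
  = 3.676×10⁻⁹ / (2.314×10⁻⁶)^1.618
  = 3.676×10⁻⁹ / 7.61272e-10 ≈ 4.8288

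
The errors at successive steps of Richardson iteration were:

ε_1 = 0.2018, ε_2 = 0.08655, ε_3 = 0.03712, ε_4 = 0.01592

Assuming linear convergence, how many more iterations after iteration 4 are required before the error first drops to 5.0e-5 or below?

Rate ρ ≈ ε_4/ε_3 = 0.01592/0.03712 = 0.4289.
After j more steps, ε_{4+j} ≈ 0.01592·ρ^j; need ρ^j ≤ 5.0e-5/0.01592 = 0.0031407.
j ≥ ln(0.0031407)/ln(0.4289) = -5.7633/-0.84653 = 6.808.
So 7 more iterations are needed.

7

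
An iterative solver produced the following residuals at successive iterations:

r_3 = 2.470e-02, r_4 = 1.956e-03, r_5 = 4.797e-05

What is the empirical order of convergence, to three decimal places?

p ≈ ln(r_5/r_4) / ln(r_4/r_3)
  = ln(4.797e-05/1.956e-03) / ln(1.956e-03/2.470e-02)
  = ln(0.0245245) / ln(0.0791903)
  = -3.708083 / -2.535901 ≈ 1.462235

1.462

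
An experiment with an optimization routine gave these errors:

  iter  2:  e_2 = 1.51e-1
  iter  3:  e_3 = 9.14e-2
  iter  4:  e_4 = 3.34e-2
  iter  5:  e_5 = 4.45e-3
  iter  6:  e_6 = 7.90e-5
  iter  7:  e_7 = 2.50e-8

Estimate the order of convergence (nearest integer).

Consecutive ratios: e_7/e_6 = 2.50e-8/7.90e-5 = 0.000316456, e_6/e_5 = 7.90e-5/4.45e-3 = 0.0177528.
p ≈ ln(0.000316456)/ln(0.0177528) = -8.0583/-4.0312 ≈ 2.00.
So the convergence is quadratic (order 2).

2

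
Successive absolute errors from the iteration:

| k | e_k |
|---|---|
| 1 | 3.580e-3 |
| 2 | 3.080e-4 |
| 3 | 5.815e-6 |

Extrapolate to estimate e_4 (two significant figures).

9.4e-9

First estimate the order: p ≈ ln(e_3/e_2) / ln(e_2/e_1) = ln(5.815e-6/3.080e-4)/ln(3.080e-4/3.580e-3) = ln(0.0188799)/ln(0.0860335) ≈ 1.6183.
Then e_4 ≈ e_3·(e_3/e_2)^p = 5.815e-6·(0.0188799)^1.6183 = 5.815e-6·0.001622 ≈ 9.432e-09.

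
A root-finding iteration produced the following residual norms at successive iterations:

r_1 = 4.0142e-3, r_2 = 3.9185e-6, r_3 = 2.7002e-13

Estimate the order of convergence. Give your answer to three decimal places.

p ≈ ln(r_3/r_2) / ln(r_2/r_1)
  = ln(2.7002e-13/3.9185e-6) / ln(3.9185e-6/4.0142e-3)
  = ln(6.8909e-08) / ln(0.00097616)
  = -16.490479 / -6.931884 ≈ 2.378932

2.379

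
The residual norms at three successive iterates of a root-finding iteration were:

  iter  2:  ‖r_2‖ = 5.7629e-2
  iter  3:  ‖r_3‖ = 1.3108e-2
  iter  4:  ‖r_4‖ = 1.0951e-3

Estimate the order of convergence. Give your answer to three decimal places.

p ≈ ln(‖r_4‖/‖r_3‖) / ln(‖r_3‖/‖r_2‖)
  = ln(1.0951e-3/1.3108e-2) / ln(1.3108e-2/5.7629e-2)
  = ln(0.0835444) / ln(0.227455)
  = -2.482377 / -1.480803 ≈ 1.676372

1.676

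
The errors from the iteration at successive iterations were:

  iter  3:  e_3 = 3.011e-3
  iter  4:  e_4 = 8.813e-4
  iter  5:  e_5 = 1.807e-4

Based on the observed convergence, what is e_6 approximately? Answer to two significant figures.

2.3e-5

First estimate the order: p ≈ ln(e_5/e_4) / ln(e_4/e_3) = ln(1.807e-4/8.813e-4)/ln(8.813e-4/3.011e-3) = ln(0.205038)/ln(0.292693) ≈ 1.2897.
Then e_6 ≈ e_5·(e_5/e_4)^p = 1.807e-4·(0.205038)^1.2897 = 1.807e-4·0.129561 ≈ 2.341e-05.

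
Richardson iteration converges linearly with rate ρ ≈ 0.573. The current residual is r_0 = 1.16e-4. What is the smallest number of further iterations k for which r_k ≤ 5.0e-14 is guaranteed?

After k steps, r_k ≈ 1.16e-4·0.573^k.
Need 0.573^k ≤ 5.0e-14/1.16e-4 = 4.31034e-10.
k ≥ ln(4.31034e-10)/ln(0.573) = -21.5648/-0.55687 = 38.725.
Smallest integer k = 39.

39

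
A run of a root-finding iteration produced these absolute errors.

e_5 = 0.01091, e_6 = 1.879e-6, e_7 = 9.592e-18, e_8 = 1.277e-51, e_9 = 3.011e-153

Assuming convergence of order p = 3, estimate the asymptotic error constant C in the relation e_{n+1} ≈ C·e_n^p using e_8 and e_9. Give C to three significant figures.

1.45

C ≈ e_9 / e_8^3
  = 3.011e-153 / (1.277e-51)^3
  = 3.011e-153 / 2.08244e-153 ≈ 1.4459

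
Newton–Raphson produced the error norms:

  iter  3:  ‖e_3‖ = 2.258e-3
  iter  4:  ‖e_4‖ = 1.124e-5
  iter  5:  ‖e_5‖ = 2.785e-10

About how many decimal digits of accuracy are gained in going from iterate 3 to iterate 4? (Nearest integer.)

Digits gained ≈ log₁₀(‖e_3‖/‖e_4‖) = log₁₀(2.258e-3/1.124e-5) = log₁₀(200.89) ≈ 2.303.

2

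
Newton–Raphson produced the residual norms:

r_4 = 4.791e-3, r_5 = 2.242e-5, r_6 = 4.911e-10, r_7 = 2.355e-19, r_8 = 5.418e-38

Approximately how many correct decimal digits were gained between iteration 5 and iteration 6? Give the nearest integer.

Digits gained ≈ log₁₀(r_5/r_6) = log₁₀(2.242e-5/4.911e-10) = log₁₀(45652.6) ≈ 4.659.

5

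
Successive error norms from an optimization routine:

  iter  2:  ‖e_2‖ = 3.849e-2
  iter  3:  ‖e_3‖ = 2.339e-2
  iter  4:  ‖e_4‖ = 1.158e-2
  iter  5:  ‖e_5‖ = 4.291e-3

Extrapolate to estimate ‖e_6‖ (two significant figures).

1.1e-3

First estimate the order: p ≈ ln(‖e_5‖/‖e_4‖) / ln(‖e_4‖/‖e_3‖) = ln(4.291e-3/1.158e-2)/ln(1.158e-2/2.339e-2) = ln(0.370553)/ln(0.495083) ≈ 1.4121.
Then ‖e_6‖ ≈ ‖e_5‖·(‖e_5‖/‖e_4‖)^p = 4.291e-3·(0.370553)^1.4121 = 4.291e-3·0.246135 ≈ 0.001056.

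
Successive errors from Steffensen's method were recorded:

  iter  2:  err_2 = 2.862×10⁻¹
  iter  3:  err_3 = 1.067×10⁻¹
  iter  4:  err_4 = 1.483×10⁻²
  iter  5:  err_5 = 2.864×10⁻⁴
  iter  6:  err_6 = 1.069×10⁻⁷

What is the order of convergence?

Consecutive ratios: err_6/err_5 = 1.069×10⁻⁷/2.864×10⁻⁴ = 0.000373254, err_5/err_4 = 2.864×10⁻⁴/1.483×10⁻² = 0.0193122.
p ≈ ln(0.000373254)/ln(0.0193122) = -7.8933/-3.9470 ≈ 2.00.
So the convergence is quadratic (order 2).

2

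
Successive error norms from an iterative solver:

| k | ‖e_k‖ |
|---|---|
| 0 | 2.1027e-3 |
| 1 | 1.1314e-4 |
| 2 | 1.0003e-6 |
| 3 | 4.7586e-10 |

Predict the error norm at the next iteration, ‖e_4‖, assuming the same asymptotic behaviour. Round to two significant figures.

2.0e-15

First estimate the order: p ≈ ln(‖e_3‖/‖e_2‖) / ln(‖e_2‖/‖e_1‖) = ln(4.7586e-10/1.0003e-6)/ln(1.0003e-6/1.1314e-4) = ln(0.000475717)/ln(0.00884126) ≈ 1.6181.
Then ‖e_4‖ ≈ ‖e_3‖·(‖e_3‖/‖e_2‖)^p = 4.7586e-10·(0.000475717)^1.6181 = 4.7586e-10·4.20357e-06 ≈ 2e-15.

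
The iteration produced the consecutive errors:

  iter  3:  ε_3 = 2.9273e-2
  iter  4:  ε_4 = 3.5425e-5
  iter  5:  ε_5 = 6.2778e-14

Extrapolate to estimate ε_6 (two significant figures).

First estimate the order: p ≈ ln(ε_5/ε_4) / ln(ε_4/ε_3) = ln(6.2778e-14/3.5425e-5)/ln(3.5425e-5/2.9273e-2) = ln(1.77214e-09)/ln(0.00121016) ≈ 3.0000.
Then ε_6 ≈ ε_5·(ε_5/ε_4)^p = 6.2778e-14·(1.77214e-09)^3.0000 = 6.2778e-14·5.56537e-27 ≈ 3.494e-40.

3.5e-40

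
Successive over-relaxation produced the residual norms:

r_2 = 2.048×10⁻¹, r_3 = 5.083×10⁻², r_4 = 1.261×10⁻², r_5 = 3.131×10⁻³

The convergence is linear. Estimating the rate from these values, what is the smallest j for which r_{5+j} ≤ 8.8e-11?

Rate ρ ≈ r_5/r_4 = 3.131×10⁻³/1.261×10⁻² = 0.2483.
After j more steps, r_{5+j} ≈ 3.131×10⁻³·ρ^j; need ρ^j ≤ 8.8e-11/3.131×10⁻³ = 2.8106e-08.
j ≥ ln(2.8106e-08)/ln(0.2483) = -17.3873/-1.39312 = 12.481.
So 13 more iterations are needed.

13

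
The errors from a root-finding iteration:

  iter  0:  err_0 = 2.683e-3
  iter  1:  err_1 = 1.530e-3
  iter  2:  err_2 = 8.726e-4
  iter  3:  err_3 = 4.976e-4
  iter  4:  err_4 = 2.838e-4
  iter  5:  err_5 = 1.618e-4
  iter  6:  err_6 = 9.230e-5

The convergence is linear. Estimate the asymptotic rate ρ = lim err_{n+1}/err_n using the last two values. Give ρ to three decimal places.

ρ ≈ err_6/err_5 = 9.230e-5/1.618e-4 = 0.57046

0.570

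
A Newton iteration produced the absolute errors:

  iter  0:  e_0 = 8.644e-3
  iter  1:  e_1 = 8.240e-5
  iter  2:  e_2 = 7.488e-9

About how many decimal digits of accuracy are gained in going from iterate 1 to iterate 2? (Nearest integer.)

Digits gained ≈ log₁₀(e_1/e_2) = log₁₀(8.240e-5/7.488e-9) = log₁₀(11004.3) ≈ 4.042.

4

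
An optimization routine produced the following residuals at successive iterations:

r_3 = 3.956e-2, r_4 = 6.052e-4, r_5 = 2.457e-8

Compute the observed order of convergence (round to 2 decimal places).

p ≈ ln(r_5/r_4) / ln(r_4/r_3)
  = ln(2.457e-8/6.052e-4) / ln(6.052e-4/3.956e-2)
  = ln(4.05981e-05) / ln(0.0152983)
  = -10.11179 / -4.18001 ≈ 2.41908

2.42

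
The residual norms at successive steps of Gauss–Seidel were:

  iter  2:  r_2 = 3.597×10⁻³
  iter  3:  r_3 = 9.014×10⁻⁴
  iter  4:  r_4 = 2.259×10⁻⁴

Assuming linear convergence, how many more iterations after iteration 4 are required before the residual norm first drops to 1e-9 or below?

Rate ρ ≈ r_4/r_3 = 2.259×10⁻⁴/9.014×10⁻⁴ = 0.2506.
After j more steps, r_{4+j} ≈ 2.259×10⁻⁴·ρ^j; need ρ^j ≤ 1e-9/2.259×10⁻⁴ = 4.42674e-06.
j ≥ ln(4.42674e-06)/ln(0.2506) = -12.3278/-1.38390 = 8.908.
So 9 more iterations are needed.

9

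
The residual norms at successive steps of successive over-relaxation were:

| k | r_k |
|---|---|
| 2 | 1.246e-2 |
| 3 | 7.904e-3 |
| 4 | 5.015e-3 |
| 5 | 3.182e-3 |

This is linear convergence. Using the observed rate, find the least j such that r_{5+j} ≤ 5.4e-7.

Rate ρ ≈ r_5/r_4 = 3.182e-3/5.015e-3 = 0.6345.
After j more steps, r_{5+j} ≈ 3.182e-3·ρ^j; need ρ^j ≤ 5.4e-7/3.182e-3 = 0.000169705.
j ≥ ln(0.000169705)/ln(0.6345) = -8.6814/-0.45492 = 19.083.
So 20 more iterations are needed.

20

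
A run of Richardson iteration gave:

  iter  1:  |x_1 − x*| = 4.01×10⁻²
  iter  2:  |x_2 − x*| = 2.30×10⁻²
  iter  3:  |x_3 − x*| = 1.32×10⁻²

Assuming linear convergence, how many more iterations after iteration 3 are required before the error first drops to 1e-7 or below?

22

Rate ρ ≈ |x_3 − x*|/|x_2 − x*| = 1.32×10⁻²/2.30×10⁻² = 0.5739.
After j more steps, |x_{3+j} − x*| ≈ 1.32×10⁻²·ρ^j; need ρ^j ≤ 1e-7/1.32×10⁻² = 7.57576e-06.
j ≥ ln(7.57576e-06)/ln(0.5739) = -11.7906/-0.55530 = 21.233.
So 22 more iterations are needed.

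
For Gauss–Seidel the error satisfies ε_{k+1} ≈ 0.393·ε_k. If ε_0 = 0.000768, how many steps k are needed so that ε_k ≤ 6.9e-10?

After k steps, ε_k ≈ 0.000768·0.393^k.
Need 0.393^k ≤ 6.9e-10/0.000768 = 8.98438e-07.
k ≥ ln(8.98438e-07)/ln(0.393) = -13.9226/-0.93395 = 14.907.
Smallest integer k = 15.

15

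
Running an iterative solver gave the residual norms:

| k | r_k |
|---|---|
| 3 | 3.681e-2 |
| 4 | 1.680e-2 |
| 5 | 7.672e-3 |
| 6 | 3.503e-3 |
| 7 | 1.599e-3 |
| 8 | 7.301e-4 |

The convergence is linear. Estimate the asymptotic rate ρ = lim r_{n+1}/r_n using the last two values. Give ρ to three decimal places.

0.457

ρ ≈ r_8/r_7 = 7.301e-4/1.599e-3 = 0.45660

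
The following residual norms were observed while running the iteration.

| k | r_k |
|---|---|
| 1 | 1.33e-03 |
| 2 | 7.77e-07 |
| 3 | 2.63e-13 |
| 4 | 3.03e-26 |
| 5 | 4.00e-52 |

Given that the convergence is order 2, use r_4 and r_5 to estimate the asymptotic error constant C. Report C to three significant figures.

0.436

C ≈ r_5 / r_4^2
  = 4.00e-52 / (3.03e-26)^2
  = 4.00e-52 / 9.1809e-52 ≈ 0.43569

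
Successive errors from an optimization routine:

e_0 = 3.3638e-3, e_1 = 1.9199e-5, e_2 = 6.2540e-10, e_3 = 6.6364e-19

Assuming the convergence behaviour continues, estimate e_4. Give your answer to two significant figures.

First estimate the order: p ≈ ln(e_3/e_2) / ln(e_2/e_1) = ln(6.6364e-19/6.2540e-10)/ln(6.2540e-10/1.9199e-5) = ln(1.06114e-09)/ln(3.25746e-05) ≈ 2.0000.
Then e_4 ≈ e_3·(e_3/e_2)^p = 6.6364e-19·(1.06114e-09)^2.0000 = 6.6364e-19·1.12602e-18 ≈ 7.473e-37.

7.5e-37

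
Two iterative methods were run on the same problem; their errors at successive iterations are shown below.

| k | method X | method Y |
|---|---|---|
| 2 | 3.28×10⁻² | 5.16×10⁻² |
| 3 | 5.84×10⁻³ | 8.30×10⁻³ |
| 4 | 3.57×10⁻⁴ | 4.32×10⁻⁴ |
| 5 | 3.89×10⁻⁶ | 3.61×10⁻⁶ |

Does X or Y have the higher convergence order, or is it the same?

same

Method X: p ≈ ln(3.89×10⁻⁶/3.57×10⁻⁴)/ln(3.57×10⁻⁴/5.84×10⁻³) ≈ 1.62.
Method Y: p ≈ ln(3.61×10⁻⁶/4.32×10⁻⁴)/ln(4.32×10⁻⁴/8.30×10⁻³) ≈ 1.62.
Both orders ≈ 1.6 — effectively the same.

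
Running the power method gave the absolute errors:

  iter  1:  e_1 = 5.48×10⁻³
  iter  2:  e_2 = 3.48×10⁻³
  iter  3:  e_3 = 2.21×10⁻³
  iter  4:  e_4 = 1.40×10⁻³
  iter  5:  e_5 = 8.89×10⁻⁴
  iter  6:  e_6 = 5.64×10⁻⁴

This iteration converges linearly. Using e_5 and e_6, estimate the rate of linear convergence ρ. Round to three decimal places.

ρ ≈ e_6/e_5 = 5.64×10⁻⁴/8.89×10⁻⁴ = 0.63442

0.634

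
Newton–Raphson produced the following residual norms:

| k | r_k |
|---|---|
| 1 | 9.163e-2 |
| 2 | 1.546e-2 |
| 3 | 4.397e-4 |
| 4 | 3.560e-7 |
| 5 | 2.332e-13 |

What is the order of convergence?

2

Consecutive ratios: r_5/r_4 = 2.332e-13/3.560e-7 = 6.55056e-07, r_4/r_3 = 3.560e-7/4.397e-4 = 0.000809643.
p ≈ ln(6.55056e-07)/ln(0.000809643) = -14.2385/-7.1189 ≈ 2.00.
So the convergence is quadratic (order 2).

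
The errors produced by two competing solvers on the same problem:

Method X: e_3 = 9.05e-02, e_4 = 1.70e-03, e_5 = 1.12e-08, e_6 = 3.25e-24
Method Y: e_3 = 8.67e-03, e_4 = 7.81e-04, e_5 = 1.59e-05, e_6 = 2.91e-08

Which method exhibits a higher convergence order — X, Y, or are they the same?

X

Method X: p ≈ ln(3.25e-24/1.12e-08)/ln(1.12e-08/1.70e-03) ≈ 3.00.
Method Y: p ≈ ln(2.91e-08/1.59e-05)/ln(1.59e-05/7.81e-04) ≈ 1.62.
Method X has the higher order (≈3.0 vs ≈1.6).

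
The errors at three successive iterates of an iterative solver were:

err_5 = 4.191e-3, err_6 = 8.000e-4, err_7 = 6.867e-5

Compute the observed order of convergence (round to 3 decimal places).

1.483

p ≈ ln(err_7/err_6) / ln(err_6/err_5)
  = ln(6.867e-5/8.000e-4) / ln(8.000e-4/4.191e-3)
  = ln(0.0858375) / ln(0.190885)
  = -2.455299 / -1.656084 ≈ 1.482593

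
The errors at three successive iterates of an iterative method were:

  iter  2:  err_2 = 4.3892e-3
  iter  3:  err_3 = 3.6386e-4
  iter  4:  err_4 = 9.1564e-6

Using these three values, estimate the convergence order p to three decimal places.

p ≈ ln(err_4/err_3) / ln(err_3/err_2)
  = ln(9.1564e-6/3.6386e-4) / ln(3.6386e-4/4.3892e-3)
  = ln(0.0251646) / ln(0.0828989)
  = -3.682317 / -2.490133 ≈ 1.478763

1.479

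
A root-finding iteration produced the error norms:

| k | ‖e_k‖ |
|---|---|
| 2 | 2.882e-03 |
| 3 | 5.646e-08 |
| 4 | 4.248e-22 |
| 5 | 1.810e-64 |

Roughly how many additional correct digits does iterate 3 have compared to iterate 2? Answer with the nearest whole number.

Digits gained ≈ log₁₀(‖e_2‖/‖e_3‖) = log₁₀(2.882e-03/5.646e-08) = log₁₀(51045) ≈ 4.708.

5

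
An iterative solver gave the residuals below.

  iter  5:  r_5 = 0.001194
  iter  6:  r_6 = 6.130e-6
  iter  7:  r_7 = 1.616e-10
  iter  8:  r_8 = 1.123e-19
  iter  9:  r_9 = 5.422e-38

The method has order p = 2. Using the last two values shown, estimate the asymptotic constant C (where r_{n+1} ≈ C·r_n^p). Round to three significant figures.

C ≈ r_9 / r_8^2
  = 5.422e-38 / (1.123e-19)^2
  = 5.422e-38 / 1.26113e-38 ≈ 4.2993

4.30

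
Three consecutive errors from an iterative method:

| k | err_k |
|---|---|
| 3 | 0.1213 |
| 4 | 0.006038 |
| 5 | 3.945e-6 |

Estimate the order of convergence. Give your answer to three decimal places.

2.444

p ≈ ln(err_5/err_4) / ln(err_4/err_3)
  = ln(3.945e-6/0.006038) / ln(0.006038/0.1213)
  = ln(0.000653362) / ln(0.0497774)
  = -7.333379 / -3.000194 ≈ 2.444302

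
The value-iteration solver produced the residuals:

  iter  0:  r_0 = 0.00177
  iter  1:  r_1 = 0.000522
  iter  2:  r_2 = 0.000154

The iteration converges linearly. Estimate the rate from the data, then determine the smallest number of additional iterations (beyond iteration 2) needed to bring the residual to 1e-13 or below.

18

Rate ρ ≈ r_2/r_1 = 0.000154/0.000522 = 0.2950.
After j more steps, r_{2+j} ≈ 0.000154·ρ^j; need ρ^j ≤ 1e-13/0.000154 = 6.49351e-10.
j ≥ ln(6.49351e-10)/ln(0.2950) = -21.1550/-1.22078 = 17.329.
So 18 more iterations are needed.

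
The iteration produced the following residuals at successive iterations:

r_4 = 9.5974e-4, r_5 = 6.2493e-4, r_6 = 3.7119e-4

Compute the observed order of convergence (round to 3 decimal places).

1.214

p ≈ ln(r_6/r_5) / ln(r_5/r_4)
  = ln(3.7119e-4/6.2493e-4) / ln(6.2493e-4/9.5974e-4)
  = ln(0.593971) / ln(0.651145)
  = -0.520925 / -0.429023 ≈ 1.214212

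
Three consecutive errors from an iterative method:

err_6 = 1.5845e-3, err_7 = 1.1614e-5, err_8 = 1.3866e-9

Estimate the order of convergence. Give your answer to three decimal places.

1.838

p ≈ ln(err_8/err_7) / ln(err_7/err_6)
  = ln(1.3866e-9/1.1614e-5) / ln(1.1614e-5/1.5845e-3)
  = ln(0.00011939) / ln(0.00732976)
  = -9.033115 / -4.915813 ≈ 1.837563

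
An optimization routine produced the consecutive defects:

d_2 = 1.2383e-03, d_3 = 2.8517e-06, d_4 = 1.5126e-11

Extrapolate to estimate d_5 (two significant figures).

4.3e-22

First estimate the order: p ≈ ln(d_4/d_3) / ln(d_3/d_2) = ln(1.5126e-11/2.8517e-06)/ln(2.8517e-06/1.2383e-03) = ln(5.3042e-06)/ln(0.00230292) ≈ 2.0000.
Then d_5 ≈ d_4·(d_4/d_3)^p = 1.5126e-11·(5.3042e-06)^2.0000 = 1.5126e-11·2.81345e-11 ≈ 4.256e-22.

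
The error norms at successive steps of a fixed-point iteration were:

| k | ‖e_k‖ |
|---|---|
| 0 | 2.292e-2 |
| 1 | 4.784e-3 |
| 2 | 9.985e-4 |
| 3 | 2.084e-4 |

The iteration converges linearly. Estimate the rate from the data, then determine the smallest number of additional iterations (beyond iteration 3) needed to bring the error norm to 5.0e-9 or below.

7

Rate ρ ≈ ‖e_3‖/‖e_2‖ = 2.084e-4/9.985e-4 = 0.2087.
After j more steps, ‖e_{3+j}‖ ≈ 2.084e-4·ρ^j; need ρ^j ≤ 5.0e-9/2.084e-4 = 2.39923e-05.
j ≥ ln(2.39923e-05)/ln(0.2087) = -10.6378/-1.56686 = 6.789.
So 7 more iterations are needed.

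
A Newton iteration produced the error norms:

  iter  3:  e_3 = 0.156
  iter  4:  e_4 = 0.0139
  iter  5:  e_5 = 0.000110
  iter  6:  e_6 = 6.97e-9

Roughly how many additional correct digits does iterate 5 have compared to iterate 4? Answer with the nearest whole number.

2

Digits gained ≈ log₁₀(e_4/e_5) = log₁₀(0.0139/0.000110) = log₁₀(126.364) ≈ 2.102.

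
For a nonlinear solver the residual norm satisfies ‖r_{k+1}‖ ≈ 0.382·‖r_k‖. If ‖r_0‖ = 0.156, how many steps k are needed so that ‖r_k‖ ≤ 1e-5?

11

After k steps, ‖r_k‖ ≈ 0.156·0.382^k.
Need 0.382^k ≤ 1e-5/0.156 = 6.41026e-05.
k ≥ ln(6.41026e-05)/ln(0.382) = -9.6550/-0.96233 = 10.033.
Smallest integer k = 11.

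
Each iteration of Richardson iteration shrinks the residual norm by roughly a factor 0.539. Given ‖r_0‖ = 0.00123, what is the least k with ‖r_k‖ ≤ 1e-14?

After k steps, ‖r_k‖ ≈ 0.00123·0.539^k.
Need 0.539^k ≤ 1e-14/0.00123 = 8.13008e-12.
k ≥ ln(8.13008e-12)/ln(0.539) = -25.5355/-0.61804 = 41.317.
Smallest integer k = 42.

42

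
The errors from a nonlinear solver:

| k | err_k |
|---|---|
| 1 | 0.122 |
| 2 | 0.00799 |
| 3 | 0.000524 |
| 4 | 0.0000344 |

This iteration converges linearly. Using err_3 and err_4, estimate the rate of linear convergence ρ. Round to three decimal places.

ρ ≈ err_4/err_3 = 0.0000344/0.000524 = 0.06565

0.066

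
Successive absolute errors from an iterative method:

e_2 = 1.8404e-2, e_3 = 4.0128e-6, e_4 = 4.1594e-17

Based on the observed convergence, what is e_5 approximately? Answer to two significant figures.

First estimate the order: p ≈ ln(e_4/e_3) / ln(e_3/e_2) = ln(4.1594e-17/4.0128e-6)/ln(4.0128e-6/1.8404e-2) = ln(1.03653e-11)/ln(0.00021804) ≈ 3.0000.
Then e_5 ≈ e_4·(e_4/e_3)^p = 4.1594e-17·(1.03653e-11)^3.0000 = 4.1594e-17·1.11364e-33 ≈ 4.632e-50.

4.6e-50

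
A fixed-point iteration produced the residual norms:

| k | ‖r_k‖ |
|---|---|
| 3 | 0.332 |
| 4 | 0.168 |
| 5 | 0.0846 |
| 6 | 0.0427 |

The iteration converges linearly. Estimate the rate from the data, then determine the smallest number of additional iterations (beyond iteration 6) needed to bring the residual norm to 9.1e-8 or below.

Rate ρ ≈ ‖r_6‖/‖r_5‖ = 0.0427/0.0846 = 0.5047.
After j more steps, ‖r_{6+j}‖ ≈ 0.0427·ρ^j; need ρ^j ≤ 9.1e-8/0.0427 = 2.13115e-06.
j ≥ ln(2.13115e-06)/ln(0.5047) = -13.0588/-0.68379 = 19.098.
So 20 more iterations are needed.

20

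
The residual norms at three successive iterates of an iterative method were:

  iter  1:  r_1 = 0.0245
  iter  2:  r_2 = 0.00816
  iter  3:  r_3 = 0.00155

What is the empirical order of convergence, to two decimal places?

p ≈ ln(r_3/r_2) / ln(r_2/r_1)
  = ln(0.00155/0.00816) / ln(0.00816/0.0245)
  = ln(0.189951) / ln(0.333061)
  = -1.66099 / -1.09943 ≈ 1.51077

1.51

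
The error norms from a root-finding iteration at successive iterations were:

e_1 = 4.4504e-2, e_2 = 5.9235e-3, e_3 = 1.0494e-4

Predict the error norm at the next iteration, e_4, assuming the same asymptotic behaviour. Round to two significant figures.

3.3e-8

First estimate the order: p ≈ ln(e_3/e_2) / ln(e_2/e_1) = ln(1.0494e-4/5.9235e-3)/ln(5.9235e-3/4.4504e-2) = ln(0.0177159)/ln(0.1331) ≈ 2.0000.
Then e_4 ≈ e_3·(e_3/e_2)^p = 1.0494e-4·(0.0177159)^2.0000 = 1.0494e-4·0.000313853 ≈ 3.294e-08.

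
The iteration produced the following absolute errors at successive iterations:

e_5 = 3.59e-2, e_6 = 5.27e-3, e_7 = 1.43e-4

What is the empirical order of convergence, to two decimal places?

1.88

p ≈ ln(e_7/e_6) / ln(e_6/e_5)
  = ln(1.43e-4/5.27e-3) / ln(5.27e-3/3.59e-2)
  = ln(0.0271347) / ln(0.146797)
  = -3.60694 / -1.91870 ≈ 1.87989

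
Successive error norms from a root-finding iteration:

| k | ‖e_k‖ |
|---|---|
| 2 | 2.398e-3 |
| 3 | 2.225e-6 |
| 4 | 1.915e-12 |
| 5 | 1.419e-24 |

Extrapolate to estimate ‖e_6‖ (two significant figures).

7.8e-49

First estimate the order: p ≈ ln(‖e_5‖/‖e_4‖) / ln(‖e_4‖/‖e_3‖) = ln(1.419e-24/1.915e-12)/ln(1.915e-12/2.225e-6) = ln(7.40992e-13)/ln(8.60674e-07) ≈ 2.0000.
Then ‖e_6‖ ≈ ‖e_5‖·(‖e_5‖/‖e_4‖)^p = 1.419e-24·(7.40992e-13)^2.0000 = 1.419e-24·5.49069e-25 ≈ 7.791e-49.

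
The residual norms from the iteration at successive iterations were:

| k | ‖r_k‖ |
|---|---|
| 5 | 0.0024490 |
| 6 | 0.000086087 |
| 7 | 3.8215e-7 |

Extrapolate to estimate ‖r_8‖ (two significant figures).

First estimate the order: p ≈ ln(‖r_7‖/‖r_6‖) / ln(‖r_6‖/‖r_5‖) = ln(3.8215e-7/0.000086087)/ln(0.000086087/0.0024490) = ln(0.00443911)/ln(0.0351519) ≈ 1.6180.
Then ‖r_8‖ ≈ ‖r_7‖·(‖r_7‖/‖r_6‖)^p = 3.8215e-7·(0.00443911)^1.6180 = 3.8215e-7·0.000156072 ≈ 5.964e-11.

6.0e-11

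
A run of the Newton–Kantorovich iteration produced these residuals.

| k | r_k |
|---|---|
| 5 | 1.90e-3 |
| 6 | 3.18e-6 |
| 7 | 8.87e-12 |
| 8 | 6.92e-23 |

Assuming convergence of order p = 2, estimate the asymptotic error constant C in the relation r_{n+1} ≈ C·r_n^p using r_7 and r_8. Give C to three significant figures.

0.880

C ≈ r_8 / r_7^2
  = 6.92e-23 / (8.87e-12)^2
  = 6.92e-23 / 7.86769e-23 ≈ 0.87955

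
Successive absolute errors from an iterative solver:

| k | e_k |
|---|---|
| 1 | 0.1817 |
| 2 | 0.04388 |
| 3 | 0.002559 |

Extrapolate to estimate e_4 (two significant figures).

8.7e-6

First estimate the order: p ≈ ln(e_3/e_2) / ln(e_2/e_1) = ln(0.002559/0.04388)/ln(0.04388/0.1817) = ln(0.0583181)/ln(0.241497) ≈ 2.0000.
Then e_4 ≈ e_3·(e_3/e_2)^p = 0.002559·(0.0583181)^2.0000 = 0.002559·0.003401 ≈ 8.703e-06.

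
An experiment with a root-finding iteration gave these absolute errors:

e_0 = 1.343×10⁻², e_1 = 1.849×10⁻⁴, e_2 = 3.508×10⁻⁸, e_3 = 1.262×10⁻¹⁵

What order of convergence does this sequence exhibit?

Consecutive ratios: e_3/e_2 = 1.262×10⁻¹⁵/3.508×10⁻⁸ = 3.59749e-08, e_2/e_1 = 3.508×10⁻⁸/1.849×10⁻⁴ = 0.000189724.
p ≈ ln(3.59749e-08)/ln(0.000189724) = -17.1404/-8.5699 ≈ 2.00.
So the convergence is quadratic (order 2).

2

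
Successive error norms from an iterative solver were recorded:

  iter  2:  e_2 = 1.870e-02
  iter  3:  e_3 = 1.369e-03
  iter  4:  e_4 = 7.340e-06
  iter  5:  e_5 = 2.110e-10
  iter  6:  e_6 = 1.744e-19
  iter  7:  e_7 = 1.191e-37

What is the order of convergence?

2

Consecutive ratios: e_7/e_6 = 1.191e-37/1.744e-19 = 6.82913e-19, e_6/e_5 = 1.744e-19/2.110e-10 = 8.2654e-10.
p ≈ ln(6.82913e-19)/ln(8.2654e-10) = -41.8279/-20.9138 ≈ 2.00.
So the convergence is quadratic (order 2).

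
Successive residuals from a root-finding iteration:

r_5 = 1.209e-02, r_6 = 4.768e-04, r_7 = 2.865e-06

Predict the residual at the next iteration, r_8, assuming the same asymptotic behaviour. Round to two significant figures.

First estimate the order: p ≈ ln(r_7/r_6) / ln(r_6/r_5) = ln(2.865e-06/4.768e-04)/ln(4.768e-04/1.209e-02) = ln(0.00600881)/ln(0.0394376) ≈ 1.5820.
Then r_8 ≈ r_7·(r_7/r_6)^p = 2.865e-06·(0.00600881)^1.5820 = 2.865e-06·0.000306227 ≈ 8.773e-10.

8.8e-10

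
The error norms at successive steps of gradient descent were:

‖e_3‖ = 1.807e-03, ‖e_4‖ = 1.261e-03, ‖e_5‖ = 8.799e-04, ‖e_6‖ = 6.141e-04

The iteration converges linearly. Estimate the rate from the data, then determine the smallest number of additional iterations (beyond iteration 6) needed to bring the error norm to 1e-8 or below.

Rate ρ ≈ ‖e_6‖/‖e_5‖ = 6.141e-04/8.799e-04 = 0.6979.
After j more steps, ‖e_{6+j}‖ ≈ 6.141e-04·ρ^j; need ρ^j ≤ 1e-8/6.141e-04 = 1.6284e-05.
j ≥ ln(1.6284e-05)/ln(0.6979) = -11.0253/-0.35968 = 30.653.
So 31 more iterations are needed.

31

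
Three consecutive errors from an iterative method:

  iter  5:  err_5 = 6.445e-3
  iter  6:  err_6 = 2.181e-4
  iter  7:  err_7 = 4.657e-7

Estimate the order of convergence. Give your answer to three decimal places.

p ≈ ln(err_7/err_6) / ln(err_6/err_5)
  = ln(4.657e-7/2.181e-4) / ln(2.181e-4/6.445e-3)
  = ln(0.00213526) / ln(0.0338402)
  = -6.149167 / -3.386106 ≈ 1.816000

1.816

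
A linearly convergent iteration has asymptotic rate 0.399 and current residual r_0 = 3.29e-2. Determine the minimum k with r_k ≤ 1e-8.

17

After k steps, r_k ≈ 3.29e-2·0.399^k.
Need 0.399^k ≤ 1e-8/3.29e-2 = 3.03951e-07.
k ≥ ln(3.03951e-07)/ln(0.399) = -15.0064/-0.91879 = 16.333.
Smallest integer k = 17.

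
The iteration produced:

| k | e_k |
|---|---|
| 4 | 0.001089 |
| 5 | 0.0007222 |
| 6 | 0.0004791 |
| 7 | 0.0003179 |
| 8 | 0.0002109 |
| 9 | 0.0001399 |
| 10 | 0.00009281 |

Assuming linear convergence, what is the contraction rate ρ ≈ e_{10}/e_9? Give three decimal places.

0.663

ρ ≈ e_{10}/e_9 = 0.00009281/0.0001399 = 0.66340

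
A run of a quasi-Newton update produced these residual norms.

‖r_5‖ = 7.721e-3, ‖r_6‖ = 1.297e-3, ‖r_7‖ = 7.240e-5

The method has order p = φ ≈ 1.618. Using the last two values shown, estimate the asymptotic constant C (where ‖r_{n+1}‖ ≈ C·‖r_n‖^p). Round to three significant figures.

C ≈ ‖r_7‖ / ‖r_6‖^1.618
  = 7.240e-5 / (1.297e-3)^1.618
  = 7.240e-5 / 2.13175e-05 ≈ 3.3963

3.40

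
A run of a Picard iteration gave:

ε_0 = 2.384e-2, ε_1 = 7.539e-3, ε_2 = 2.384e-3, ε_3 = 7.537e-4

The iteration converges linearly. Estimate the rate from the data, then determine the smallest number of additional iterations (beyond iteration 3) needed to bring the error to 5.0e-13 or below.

19

Rate ρ ≈ ε_3/ε_2 = 7.537e-4/2.384e-3 = 0.3161.
After j more steps, ε_{3+j} ≈ 7.537e-4·ρ^j; need ρ^j ≤ 5.0e-13/7.537e-4 = 6.63394e-10.
j ≥ ln(6.63394e-10)/ln(0.3161) = -21.1337/-1.15170 = 18.350.
So 19 more iterations are needed.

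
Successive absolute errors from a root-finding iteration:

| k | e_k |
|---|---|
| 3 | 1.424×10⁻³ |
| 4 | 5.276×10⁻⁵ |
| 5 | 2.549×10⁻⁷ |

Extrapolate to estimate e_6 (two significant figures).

First estimate the order: p ≈ ln(e_5/e_4) / ln(e_4/e_3) = ln(2.549×10⁻⁷/5.276×10⁻⁵)/ln(5.276×10⁻⁵/1.424×10⁻³) = ln(0.00483131)/ln(0.0370506) ≈ 1.6182.
Then e_6 ≈ e_5·(e_5/e_4)^p = 2.549×10⁻⁷·(0.00483131)^1.6182 = 2.549×10⁻⁷·0.000178794 ≈ 4.557e-11.

4.6e-11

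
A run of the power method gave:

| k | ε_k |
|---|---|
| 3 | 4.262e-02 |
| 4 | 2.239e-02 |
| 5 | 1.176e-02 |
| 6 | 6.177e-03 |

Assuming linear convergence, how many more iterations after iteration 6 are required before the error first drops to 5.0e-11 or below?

Rate ρ ≈ ε_6/ε_5 = 6.177e-03/1.176e-02 = 0.5253.
After j more steps, ε_{6+j} ≈ 6.177e-03·ρ^j; need ρ^j ≤ 5.0e-11/6.177e-03 = 8.09454e-09.
j ≥ ln(8.09454e-09)/ln(0.5253) = -18.6321/-0.64379 = 28.941.
So 29 more iterations are needed.

29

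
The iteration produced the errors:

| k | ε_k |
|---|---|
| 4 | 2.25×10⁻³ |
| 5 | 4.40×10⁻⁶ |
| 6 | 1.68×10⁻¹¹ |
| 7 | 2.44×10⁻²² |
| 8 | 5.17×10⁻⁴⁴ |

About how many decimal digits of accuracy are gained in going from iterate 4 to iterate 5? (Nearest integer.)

3

Digits gained ≈ log₁₀(ε_4/ε_5) = log₁₀(2.25×10⁻³/4.40×10⁻⁶) = log₁₀(511.364) ≈ 2.709.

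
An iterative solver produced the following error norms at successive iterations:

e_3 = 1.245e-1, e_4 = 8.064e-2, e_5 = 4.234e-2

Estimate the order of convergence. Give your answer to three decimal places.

p ≈ ln(e_5/e_4) / ln(e_4/e_3)
  = ln(4.234e-2/8.064e-2) / ln(8.064e-2/1.245e-1)
  = ln(0.52505) / ln(0.647711)
  = -0.644262 / -0.434311 ≈ 1.483412

1.483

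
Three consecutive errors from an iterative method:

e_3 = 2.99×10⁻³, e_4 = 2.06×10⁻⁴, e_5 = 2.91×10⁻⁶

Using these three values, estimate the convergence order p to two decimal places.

1.59

p ≈ ln(e_5/e_4) / ln(e_4/e_3)
  = ln(2.91×10⁻⁶/2.06×10⁻⁴) / ln(2.06×10⁻⁴/2.99×10⁻³)
  = ln(0.0141262) / ln(0.0688963)
  = -4.25972 / -2.67515 ≈ 1.59233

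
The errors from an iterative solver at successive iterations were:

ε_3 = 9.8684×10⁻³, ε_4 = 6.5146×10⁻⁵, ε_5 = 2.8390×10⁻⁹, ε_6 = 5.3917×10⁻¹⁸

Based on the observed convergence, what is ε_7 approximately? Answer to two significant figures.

First estimate the order: p ≈ ln(ε_6/ε_5) / ln(ε_5/ε_4) = ln(5.3917×10⁻¹⁸/2.8390×10⁻⁹)/ln(2.8390×10⁻⁹/6.5146×10⁻⁵) = ln(1.89915e-09)/ln(4.3579e-05) ≈ 2.0000.
Then ε_7 ≈ ε_6·(ε_6/ε_5)^p = 5.3917×10⁻¹⁸·(1.89915e-09)^2.0000 = 5.3917×10⁻¹⁸·3.60677e-18 ≈ 1.945e-35.

1.9e-35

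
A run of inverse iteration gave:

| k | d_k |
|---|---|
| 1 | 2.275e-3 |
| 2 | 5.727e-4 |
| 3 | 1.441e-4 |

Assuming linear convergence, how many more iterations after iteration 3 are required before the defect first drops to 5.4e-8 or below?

6

Rate ρ ≈ d_3/d_2 = 1.441e-4/5.727e-4 = 0.2516.
After j more steps, d_{3+j} ≈ 1.441e-4·ρ^j; need ρ^j ≤ 5.4e-8/1.441e-4 = 0.00037474.
j ≥ ln(0.00037474)/ln(0.2516) = -7.8893/-1.37991 = 5.717.
So 6 more iterations are needed.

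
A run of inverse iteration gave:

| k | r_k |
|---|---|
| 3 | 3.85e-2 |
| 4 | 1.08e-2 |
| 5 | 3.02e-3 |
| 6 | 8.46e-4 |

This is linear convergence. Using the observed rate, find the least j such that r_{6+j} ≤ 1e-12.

17

Rate ρ ≈ r_6/r_5 = 8.46e-4/3.02e-3 = 0.2801.
After j more steps, r_{6+j} ≈ 8.46e-4·ρ^j; need ρ^j ≤ 1e-12/8.46e-4 = 1.18203e-09.
j ≥ ln(1.18203e-09)/ln(0.2801) = -20.5560/-1.27261 = 16.153.
So 17 more iterations are needed.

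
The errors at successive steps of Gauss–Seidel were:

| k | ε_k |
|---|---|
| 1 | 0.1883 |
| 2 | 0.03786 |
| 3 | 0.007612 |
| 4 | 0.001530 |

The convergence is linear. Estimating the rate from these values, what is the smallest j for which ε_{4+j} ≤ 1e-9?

9

Rate ρ ≈ ε_4/ε_3 = 0.001530/0.007612 = 0.2010.
After j more steps, ε_{4+j} ≈ 0.001530·ρ^j; need ρ^j ≤ 1e-9/0.001530 = 6.53595e-07.
j ≥ ln(6.53595e-07)/ln(0.2010) = -14.2408/-1.60445 = 8.876.
So 9 more iterations are needed.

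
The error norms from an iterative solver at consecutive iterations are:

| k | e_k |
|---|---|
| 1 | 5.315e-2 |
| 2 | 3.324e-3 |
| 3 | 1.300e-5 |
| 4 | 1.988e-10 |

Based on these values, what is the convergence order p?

Consecutive ratios: e_4/e_3 = 1.988e-10/1.300e-5 = 1.52923e-05, e_3/e_2 = 1.300e-5/3.324e-3 = 0.00391095.
p ≈ ln(1.52923e-05)/ln(0.00391095) = -11.0882/-5.5440 ≈ 2.00.
So the convergence is quadratic (order 2).

2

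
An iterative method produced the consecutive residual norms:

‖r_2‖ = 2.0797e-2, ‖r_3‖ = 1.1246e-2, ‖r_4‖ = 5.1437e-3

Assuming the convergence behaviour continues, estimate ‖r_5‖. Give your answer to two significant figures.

1.9e-3

First estimate the order: p ≈ ln(‖r_4‖/‖r_3‖) / ln(‖r_3‖/‖r_2‖) = ln(5.1437e-3/1.1246e-2)/ln(1.1246e-2/2.0797e-2) = ln(0.45738)/ln(0.540751) ≈ 1.2724.
Then ‖r_5‖ ≈ ‖r_4‖·(‖r_4‖/‖r_3‖)^p = 5.1437e-3·(0.45738)^1.2724 = 5.1437e-3·0.369604 ≈ 0.001901.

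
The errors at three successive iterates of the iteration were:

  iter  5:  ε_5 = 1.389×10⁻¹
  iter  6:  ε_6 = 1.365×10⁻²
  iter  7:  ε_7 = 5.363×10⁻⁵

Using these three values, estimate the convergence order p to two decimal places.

2.39

p ≈ ln(ε_7/ε_6) / ln(ε_6/ε_5)
  = ln(5.363×10⁻⁵/1.365×10⁻²) / ln(1.365×10⁻²/1.389×10⁻¹)
  = ln(0.00392894) / ln(0.0982721)
  = -5.53939 / -2.32002 ≈ 2.38765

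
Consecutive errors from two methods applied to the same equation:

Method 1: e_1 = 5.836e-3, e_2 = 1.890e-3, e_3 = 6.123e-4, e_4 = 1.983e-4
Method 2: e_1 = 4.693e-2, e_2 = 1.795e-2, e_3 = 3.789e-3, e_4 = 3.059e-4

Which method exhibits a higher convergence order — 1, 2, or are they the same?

2

Method 1: p ≈ ln(1.983e-4/6.123e-4)/ln(6.123e-4/1.890e-3) ≈ 1.00.
Method 2: p ≈ ln(3.059e-4/3.789e-3)/ln(3.789e-3/1.795e-2) ≈ 1.62.
Method 2 has the higher order (≈1.6 vs ≈1.0).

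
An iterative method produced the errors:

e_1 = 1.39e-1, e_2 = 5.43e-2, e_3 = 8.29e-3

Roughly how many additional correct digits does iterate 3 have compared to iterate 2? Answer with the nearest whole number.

Digits gained ≈ log₁₀(e_2/e_3) = log₁₀(5.43e-2/8.29e-3) = log₁₀(6.55006) ≈ 0.816.

1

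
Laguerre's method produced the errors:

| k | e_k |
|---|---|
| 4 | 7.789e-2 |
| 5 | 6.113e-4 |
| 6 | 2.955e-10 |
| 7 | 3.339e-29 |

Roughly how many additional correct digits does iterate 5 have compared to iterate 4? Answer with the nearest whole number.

Digits gained ≈ log₁₀(e_4/e_5) = log₁₀(7.789e-2/6.113e-4) = log₁₀(127.417) ≈ 2.105.

2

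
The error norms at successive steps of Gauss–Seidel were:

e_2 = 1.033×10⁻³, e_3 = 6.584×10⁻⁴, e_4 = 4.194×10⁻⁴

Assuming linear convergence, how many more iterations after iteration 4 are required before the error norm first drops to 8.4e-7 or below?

14

Rate ρ ≈ e_4/e_3 = 4.194×10⁻⁴/6.584×10⁻⁴ = 0.6370.
After j more steps, e_{4+j} ≈ 4.194×10⁻⁴·ρ^j; need ρ^j ≤ 8.4e-7/4.194×10⁻⁴ = 0.00200286.
j ≥ ln(0.00200286)/ln(0.6370) = -6.2132/-0.45099 = 13.777.
So 14 more iterations are needed.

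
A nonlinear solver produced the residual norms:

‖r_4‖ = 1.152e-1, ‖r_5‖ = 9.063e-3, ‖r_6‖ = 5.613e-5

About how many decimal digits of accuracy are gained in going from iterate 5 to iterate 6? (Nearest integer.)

2

Digits gained ≈ log₁₀(‖r_5‖/‖r_6‖) = log₁₀(9.063e-3/5.613e-5) = log₁₀(161.464) ≈ 2.208.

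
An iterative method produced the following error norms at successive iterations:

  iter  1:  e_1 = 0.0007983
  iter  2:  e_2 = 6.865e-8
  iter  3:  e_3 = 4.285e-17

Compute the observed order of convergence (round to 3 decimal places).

p ≈ ln(e_3/e_2) / ln(e_2/e_1)
  = ln(4.285e-17/6.865e-8) / ln(6.865e-8/0.0007983)
  = ln(6.24181e-10) / ln(8.59952e-05)
  = -21.194581 / -9.361219 ≈ 2.264083

2.264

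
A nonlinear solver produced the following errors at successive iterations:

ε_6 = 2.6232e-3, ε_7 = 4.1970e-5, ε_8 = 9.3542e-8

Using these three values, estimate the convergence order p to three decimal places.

p ≈ ln(ε_8/ε_7) / ln(ε_7/ε_6)
  = ln(9.3542e-8/4.1970e-5) / ln(4.1970e-5/2.6232e-3)
  = ln(0.00222878) / ln(0.0159995)
  = -6.106301 / -4.135198 ≈ 1.476665

1.477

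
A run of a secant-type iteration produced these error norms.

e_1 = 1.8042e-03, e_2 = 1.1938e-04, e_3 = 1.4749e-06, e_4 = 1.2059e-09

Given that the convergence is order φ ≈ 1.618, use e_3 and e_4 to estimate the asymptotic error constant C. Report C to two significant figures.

C ≈ e_4 / e_3^1.618
  = 1.2059e-09 / (1.4749e-06)^1.618
  = 1.2059e-09 / 3.67331e-10 ≈ 3.2829

3.3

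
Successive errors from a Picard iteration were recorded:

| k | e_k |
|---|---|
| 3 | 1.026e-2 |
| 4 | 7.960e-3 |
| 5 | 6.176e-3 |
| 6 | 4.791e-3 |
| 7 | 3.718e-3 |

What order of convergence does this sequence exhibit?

Consecutive ratios: e_7/e_6 = 3.718e-3/4.791e-3 = 0.776038, e_6/e_5 = 4.791e-3/6.176e-3 = 0.775745.
p ≈ ln(0.776038)/ln(0.775745) = -0.2536/-0.2539 ≈ 1.00.
So the convergence is linear (order 1).

1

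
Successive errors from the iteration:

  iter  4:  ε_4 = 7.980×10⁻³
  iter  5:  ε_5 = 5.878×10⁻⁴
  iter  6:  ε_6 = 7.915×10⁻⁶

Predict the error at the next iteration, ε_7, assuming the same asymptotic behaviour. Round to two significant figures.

First estimate the order: p ≈ ln(ε_6/ε_5) / ln(ε_5/ε_4) = ln(7.915×10⁻⁶/5.878×10⁻⁴)/ln(5.878×10⁻⁴/7.980×10⁻³) = ln(0.0134655)/ln(0.0736591) ≈ 1.6515.
Then ε_7 ≈ ε_6·(ε_6/ε_5)^p = 7.915×10⁻⁶·(0.0134655)^1.6515 = 7.915×10⁻⁶·0.0008136 ≈ 6.44e-09.

6.4e-9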